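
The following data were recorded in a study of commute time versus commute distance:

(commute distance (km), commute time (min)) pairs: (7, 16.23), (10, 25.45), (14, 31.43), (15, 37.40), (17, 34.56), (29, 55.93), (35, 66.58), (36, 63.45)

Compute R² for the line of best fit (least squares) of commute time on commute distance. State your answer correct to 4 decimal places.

n = 8, Σx = 163, Σy = 331.03, Σxy = 8193.12, Σx² = 4221, Σy² = 16079.0777
Sxx = Σx² − (Σx)²/n = 4221 − 3321.125 = 899.875
Sxy = Σxy − (Σx)(Σy)/n = 8193.12 − 6744.73625 = 1448.38375
Syy = Σy² − (Σy)²/n = 16079.0777 − 13697.607612 = 2381.470087
R² = Sxy²/(Sxx·Syy) = (1448.38375)²/(899.875·2381.470087) = 0.978904

0.9789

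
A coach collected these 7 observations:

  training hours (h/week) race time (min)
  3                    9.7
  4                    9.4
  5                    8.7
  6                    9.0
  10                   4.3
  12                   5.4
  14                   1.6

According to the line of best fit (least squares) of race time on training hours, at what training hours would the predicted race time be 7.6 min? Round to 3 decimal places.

n = 7, Σx = 54, Σy = 48.1, Σxy = 294.4, Σx² = 526
Sxx = Σx² − (Σx)²/n = 526 − 416.571429 = 109.428571
Sxy = Σxy − (Σx)(Σy)/n = 294.4 − 371.057143 = -76.657143
b = Sxy/Sxx = -76.657143/109.428571 = -0.700522
a = ȳ − b·x̄ = 6.871429 − (-0.700522)·7.714286 = 12.275457
Set a + b·x = 7.6: x = (7.6 − 12.275457) / (-0.700522) = 6.674245

6.674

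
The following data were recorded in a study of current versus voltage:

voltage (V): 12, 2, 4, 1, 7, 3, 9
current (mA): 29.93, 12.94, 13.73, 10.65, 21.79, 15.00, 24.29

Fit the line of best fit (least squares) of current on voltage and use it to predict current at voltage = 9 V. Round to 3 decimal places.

24.550

n = 7, Σx = 38, Σy = 128.33, Σxy = 866.75, Σx² = 304
Sxx = Σx² − (Σx)²/n = 304 − 206.285714 = 97.714286
Sxy = Σxy − (Σx)(Σy)/n = 866.75 − 696.648571 = 170.101429
b = Sxy/Sxx = 170.101429/97.714286 = 1.740804
a = ȳ − b·x̄ = 18.332857 − 1.740804·5.428571 = 8.882778
ŷ(9) = a + b·9 = 8.882778 + 1.740804·9 = 24.550015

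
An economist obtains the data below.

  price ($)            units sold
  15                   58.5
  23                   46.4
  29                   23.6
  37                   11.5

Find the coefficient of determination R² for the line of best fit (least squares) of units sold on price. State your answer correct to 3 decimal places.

n = 4, Σx = 104, Σy = 140, Σxy = 3054.6, Σx² = 2964, Σy² = 6264.42
Sxx = Σx² − (Σx)²/n = 2964 − 2704 = 260
Sxy = Σxy − (Σx)(Σy)/n = 3054.6 − 3640 = -585.4
Syy = Σy² − (Σy)²/n = 6264.42 − 4900 = 1364.42
R² = Sxy²/(Sxx·Syy) = (-585.4)²/(260·1364.42) = 0.966015

0.966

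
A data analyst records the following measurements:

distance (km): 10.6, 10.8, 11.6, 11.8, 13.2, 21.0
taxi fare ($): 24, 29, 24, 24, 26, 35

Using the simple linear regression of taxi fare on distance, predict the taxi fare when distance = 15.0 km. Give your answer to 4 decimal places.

n = 6, Σx = 79, Σy = 162, Σxy = 2207.4, Σx² = 1118.04
Sxx = Σx² − (Σx)²/n = 1118.04 − 1040.166667 = 77.873333
Sxy = Σxy − (Σx)(Σy)/n = 2207.4 − 2133 = 74.4
b = Sxy/Sxx = 74.4/77.873333 = 0.955398
a = ȳ − b·x̄ = 27 − 0.955398·13.166667 = 14.420598
ŷ(15.0) = a + b·15.0 = 14.420598 + 0.955398·15 = 28.751562

28.7516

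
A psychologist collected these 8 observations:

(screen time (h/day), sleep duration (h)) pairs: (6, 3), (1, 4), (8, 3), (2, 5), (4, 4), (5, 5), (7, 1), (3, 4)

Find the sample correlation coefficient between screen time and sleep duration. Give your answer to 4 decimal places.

-0.6493

n = 8, Σx = 36, Σy = 29, Σxy = 116, Σx² = 204, Σy² = 117
Sxx = Σx² − (Σx)²/n = 204 − 162 = 42
Sxy = Σxy − (Σx)(Σy)/n = 116 − 130.5 = -14.5
Syy = Σy² − (Σy)²/n = 117 − 105.125 = 11.875
r = Sxy/√(Sxx·Syy) = -14.5/√(498.75) = -14.5/22.332711 = -0.649272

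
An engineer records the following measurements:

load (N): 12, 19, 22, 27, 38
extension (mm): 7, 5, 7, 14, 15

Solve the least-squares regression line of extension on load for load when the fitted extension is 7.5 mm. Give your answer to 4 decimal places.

n = 5, Σx = 118, Σy = 48, Σxy = 1281, Σx² = 3162
Sxx = Σx² − (Σx)²/n = 3162 − 2784.8 = 377.2
Sxy = Σxy − (Σx)(Σy)/n = 1281 − 1132.8 = 148.2
b = Sxy/Sxx = 148.2/377.2 = 0.392895
a = ȳ − b·x̄ = 9.6 − 0.392895·23.6 = 0.327678
Set a + b·x = 7.5: x = (7.5 − 0.327678) / 0.392895 = 18.255061

18.2551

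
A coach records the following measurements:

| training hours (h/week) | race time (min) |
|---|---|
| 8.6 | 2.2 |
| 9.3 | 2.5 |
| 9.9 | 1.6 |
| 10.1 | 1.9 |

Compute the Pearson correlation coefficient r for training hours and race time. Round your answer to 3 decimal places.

n = 4, Σx = 37.9, Σy = 8.2, Σxy = 77.2, Σx² = 360.47, Σy² = 17.26
Sxx = Σx² − (Σx)²/n = 360.47 − 359.1025 = 1.3675
Sxy = Σxy − (Σx)(Σy)/n = 77.2 − 77.695 = -0.495
Syy = Σy² − (Σy)²/n = 17.26 − 16.81 = 0.45
r = Sxy/√(Sxx·Syy) = -0.495/√(0.615375) = -0.495/0.784458 = -0.631009

-0.631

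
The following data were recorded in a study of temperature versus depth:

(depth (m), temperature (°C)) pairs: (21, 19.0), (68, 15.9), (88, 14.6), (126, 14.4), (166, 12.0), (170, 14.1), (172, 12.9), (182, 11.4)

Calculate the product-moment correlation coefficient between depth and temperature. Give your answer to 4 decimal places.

n = 8, Σx = 993, Σy = 114.3, Σxy = 13262, Σx² = 147849, Σy² = 1673.51
Sxx = Σx² − (Σx)²/n = 147849 − 123256.125 = 24592.875
Sxy = Σxy − (Σx)(Σy)/n = 13262 − 14187.4875 = -925.4875
Syy = Σy² − (Σy)²/n = 1673.51 − 1633.06125 = 40.44875
r = Sxy/√(Sxx·Syy) = -925.4875/√(994751.052656) = -925.4875/997.372073 = -0.927926

-0.9279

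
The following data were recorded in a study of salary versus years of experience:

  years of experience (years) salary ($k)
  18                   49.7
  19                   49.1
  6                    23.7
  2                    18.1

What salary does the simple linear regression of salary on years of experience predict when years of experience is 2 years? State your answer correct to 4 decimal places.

n = 4, Σx = 45, Σy = 140.6, Σxy = 2005.9, Σx² = 725
Sxx = Σx² − (Σx)²/n = 725 − 506.25 = 218.75
Sxy = Σxy − (Σx)(Σy)/n = 2005.9 − 1581.75 = 424.15
b = Sxy/Sxx = 424.15/218.75 = 1.938971
a = ȳ − b·x̄ = 35.15 − 1.938971·11.25 = 13.336571
ŷ(2) = a + b·2 = 13.336571 + 1.938971·2 = 17.214514

17.2145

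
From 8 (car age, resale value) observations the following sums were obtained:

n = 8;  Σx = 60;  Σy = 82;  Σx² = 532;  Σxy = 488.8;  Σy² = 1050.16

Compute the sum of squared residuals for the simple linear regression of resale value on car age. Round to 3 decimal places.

Sxx = Σx² − (Σx)²/n = 532 − 450 = 82
Sxy = Σxy − (Σx)(Σy)/n = 488.8 − 615 = -126.2
Syy = Σy² − (Σy)²/n = 1050.16 − 840.5 = 209.66
b = Sxy/Sxx = -126.2/82 = -1.539024
SSE = Syy − b·Sxy = 209.66 − (-1.539024)·(-126.2) = 15.435122

15.435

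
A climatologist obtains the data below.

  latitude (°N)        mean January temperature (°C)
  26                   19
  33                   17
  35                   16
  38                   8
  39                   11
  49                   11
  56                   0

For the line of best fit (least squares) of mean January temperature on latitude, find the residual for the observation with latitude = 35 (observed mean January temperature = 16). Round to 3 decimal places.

n = 7, Σx = 276, Σy = 82, Σxy = 2887, Σx² = 11492
Sxx = Σx² − (Σx)²/n = 11492 − 10882.285714 = 609.714286
Sxy = Σxy − (Σx)(Σy)/n = 2887 − 3233.142857 = -346.142857
b = Sxy/Sxx = -346.142857/609.714286 = -0.567713
a = ȳ − b·x̄ = 11.714286 − (-0.567713)·39.428571 = 34.098407
ŷ(35) = 34.098407 + (-0.567713)·35 = 14.228444
residual = y − ŷ = 16 − 14.228444 = 1.771556

1.772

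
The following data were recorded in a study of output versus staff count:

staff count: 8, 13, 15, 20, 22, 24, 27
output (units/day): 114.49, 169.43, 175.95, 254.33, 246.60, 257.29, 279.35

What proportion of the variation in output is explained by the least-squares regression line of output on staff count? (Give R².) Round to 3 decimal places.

0.956

n = 7, Σx = 129, Σy = 1497.44, Σxy = 29986.97, Σx² = 2647, Σy² = 342502.763
Sxx = Σx² − (Σx)²/n = 2647 − 2377.285714 = 269.714286
Sxy = Σxy − (Σx)(Σy)/n = 29986.97 − 27595.68 = 2391.29
Syy = Σy² − (Σy)²/n = 342502.763 − 320332.3648 = 22170.3982
R² = Sxy²/(Sxx·Syy) = (2391.29)²/(269.714286·22170.3982) = 0.956284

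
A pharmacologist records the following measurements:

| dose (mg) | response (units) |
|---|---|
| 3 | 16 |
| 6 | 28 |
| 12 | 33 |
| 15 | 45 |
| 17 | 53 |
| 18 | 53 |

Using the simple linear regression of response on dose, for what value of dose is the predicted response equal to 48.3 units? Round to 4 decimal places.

n = 6, Σx = 71, Σy = 228, Σxy = 3142, Σx² = 1027
Sxx = Σx² − (Σx)²/n = 1027 − 840.166667 = 186.833333
Sxy = Σxy − (Σx)(Σy)/n = 3142 − 2698 = 444
b = Sxy/Sxx = 444/186.833333 = 2.376450
a = ȳ − b·x̄ = 38 − 2.376450·11.833333 = 9.878680
Set a + b·x = 48.3: x = (48.3 − 9.878680) / 2.376450 = 16.167530

16.1675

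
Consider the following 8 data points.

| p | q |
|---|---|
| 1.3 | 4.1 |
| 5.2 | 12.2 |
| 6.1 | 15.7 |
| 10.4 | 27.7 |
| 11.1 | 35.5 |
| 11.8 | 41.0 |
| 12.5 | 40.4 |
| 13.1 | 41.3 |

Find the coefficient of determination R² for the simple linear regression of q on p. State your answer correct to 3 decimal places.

n = 8, Σx = 71.5, Σy = 217.9, Σxy = 2376.5, Σx² = 764.41, Σy² = 7458.53
Sxx = Σx² − (Σx)²/n = 764.41 − 639.03125 = 125.37875
Sxy = Σxy − (Σx)(Σy)/n = 2376.5 − 1947.48125 = 429.01875
Syy = Σy² − (Σy)²/n = 7458.53 − 5935.05125 = 1523.47875
R² = Sxy²/(Sxx·Syy) = (429.01875)²/(125.37875·1523.47875) = 0.963590

0.964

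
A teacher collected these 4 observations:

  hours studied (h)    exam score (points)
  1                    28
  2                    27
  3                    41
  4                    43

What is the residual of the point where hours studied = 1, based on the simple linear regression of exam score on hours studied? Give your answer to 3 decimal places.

n = 4, Σx = 10, Σy = 139, Σxy = 377, Σx² = 30
Sxx = Σx² − (Σx)²/n = 30 − 25 = 5
Sxy = Σxy − (Σx)(Σy)/n = 377 − 347.5 = 29.5
b = Sxy/Sxx = 29.5/5 = 5.9
a = ȳ − b·x̄ = 34.75 − 5.9·2.5 = 20
ŷ(1) = 20 + 5.9·1 = 25.9
residual = y − ŷ = 28 − 25.9 = 2.1

2.100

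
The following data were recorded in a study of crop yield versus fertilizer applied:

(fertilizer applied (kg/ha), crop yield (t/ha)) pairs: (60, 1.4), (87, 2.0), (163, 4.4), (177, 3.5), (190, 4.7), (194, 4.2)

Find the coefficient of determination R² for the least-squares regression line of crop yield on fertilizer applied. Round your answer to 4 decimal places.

0.9009

n = 6, Σx = 871, Σy = 20.2, Σxy = 3302.5, Σx² = 142803, Σy² = 77.3
Sxx = Σx² − (Σx)²/n = 142803 − 126440.166667 = 16362.833333
Sxy = Σxy − (Σx)(Σy)/n = 3302.5 − 2932.366667 = 370.133333
Syy = Σy² − (Σy)²/n = 77.3 − 68.006667 = 9.293333
R² = Sxy²/(Sxx·Syy) = (370.133333)²/(16362.833333·9.293333) = 0.900920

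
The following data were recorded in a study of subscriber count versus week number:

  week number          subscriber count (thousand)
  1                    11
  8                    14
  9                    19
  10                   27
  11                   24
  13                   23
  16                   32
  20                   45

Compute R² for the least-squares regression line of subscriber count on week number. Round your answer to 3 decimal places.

n = 8, Σx = 88, Σy = 195, Σxy = 2539, Σx² = 1192, Σy² = 5561
Sxx = Σx² − (Σx)²/n = 1192 − 968 = 224
Sxy = Σxy − (Σx)(Σy)/n = 2539 − 2145 = 394
Syy = Σy² − (Σy)²/n = 5561 − 4753.125 = 807.875
R² = Sxy²/(Sxx·Syy) = (394)²/(224·807.875) = 0.857828

0.858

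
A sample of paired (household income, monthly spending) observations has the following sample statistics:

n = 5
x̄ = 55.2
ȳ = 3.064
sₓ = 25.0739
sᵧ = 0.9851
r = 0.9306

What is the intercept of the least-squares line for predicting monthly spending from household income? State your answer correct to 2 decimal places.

b = r · sᵧ/sₓ = 0.9306 · 0.9851/25.0739 = 0.036561
a = ȳ − b·x̄ = 3.064 − 0.036561·55.2 = 1.045817

1.05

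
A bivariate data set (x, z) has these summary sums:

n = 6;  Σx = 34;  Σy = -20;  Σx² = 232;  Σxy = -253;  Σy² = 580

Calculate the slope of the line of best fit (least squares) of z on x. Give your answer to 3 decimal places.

-3.551

Sxx = Σx² − (Σx)²/n = 232 − 192.666667 = 39.333333
Sxy = Σxy − (Σx)(Σy)/n = -253 − (-113.333333) = -139.666667
b = Sxy/Sxx = -139.666667/39.333333 = -3.550847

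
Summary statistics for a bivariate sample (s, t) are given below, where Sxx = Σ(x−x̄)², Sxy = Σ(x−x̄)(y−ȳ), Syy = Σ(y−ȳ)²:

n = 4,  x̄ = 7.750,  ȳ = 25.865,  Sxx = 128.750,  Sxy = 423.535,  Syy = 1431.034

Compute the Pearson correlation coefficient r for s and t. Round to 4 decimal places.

0.9867

r = Sxy/√(Sxx·Syy) = 423.535/√(184245.6275) = 423.535/429.238427 = 0.986713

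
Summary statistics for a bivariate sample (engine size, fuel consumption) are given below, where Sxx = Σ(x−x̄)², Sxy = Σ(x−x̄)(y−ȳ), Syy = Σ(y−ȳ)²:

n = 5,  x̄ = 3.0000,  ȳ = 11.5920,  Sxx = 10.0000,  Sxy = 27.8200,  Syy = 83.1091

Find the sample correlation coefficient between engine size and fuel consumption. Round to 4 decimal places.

0.9650

r = Sxy/√(Sxx·Syy) = 27.82/√(831.091) = 27.82/28.828649 = 0.965012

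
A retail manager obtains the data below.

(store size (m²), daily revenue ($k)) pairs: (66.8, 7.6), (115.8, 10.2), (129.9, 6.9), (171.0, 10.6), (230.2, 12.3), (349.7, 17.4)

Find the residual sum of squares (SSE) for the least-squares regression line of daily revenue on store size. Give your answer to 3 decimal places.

8.310

n = 6, Σx = 1063.4, Σy = 65, Σxy = 13313.99, Σx² = 239269.02, Σy² = 775.82
Sxx = Σx² − (Σx)²/n = 239269.02 − 188469.926667 = 50799.093333
Sxy = Σxy − (Σx)(Σy)/n = 13313.99 − 11520.166667 = 1793.823333
Syy = Σy² − (Σy)²/n = 775.82 − 704.166667 = 71.653333
b = Sxy/Sxx = 1793.823333/50799.093333 = 0.035312
SSE = Syy − b·Sxy = 71.653333 − 0.035312·1793.823333 = 8.309641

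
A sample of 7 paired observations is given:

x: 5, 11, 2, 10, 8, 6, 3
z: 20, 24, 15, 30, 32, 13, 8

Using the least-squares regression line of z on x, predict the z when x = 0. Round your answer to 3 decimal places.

7.455

n = 7, Σx = 45, Σy = 142, Σxy = 1052, Σx² = 359
Sxx = Σx² − (Σx)²/n = 359 − 289.285714 = 69.714286
Sxy = Σxy − (Σx)(Σy)/n = 1052 − 912.857143 = 139.142857
b = Sxy/Sxx = 139.142857/69.714286 = 1.995902
a = ȳ − b·x̄ = 20.285714 − 1.995902·6.428571 = 7.454918
ŷ(0) = a + b·0 = 7.454918 + 1.995902·0 = 7.454918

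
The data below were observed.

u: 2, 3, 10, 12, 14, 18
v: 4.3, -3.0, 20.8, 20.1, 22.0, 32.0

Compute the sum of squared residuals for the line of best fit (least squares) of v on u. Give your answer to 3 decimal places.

69.496

n = 6, Σx = 59, Σy = 96.2, Σxy = 1332.8, Σx² = 777, Σy² = 2372.14
Sxx = Σx² − (Σx)²/n = 777 − 580.166667 = 196.833333
Sxy = Σxy − (Σx)(Σy)/n = 1332.8 − 945.966667 = 386.833333
Syy = Σy² − (Σy)²/n = 2372.14 − 1542.406667 = 829.733333
b = Sxy/Sxx = 386.833333/196.833333 = 1.965284
SSE = Syy − b·Sxy = 829.733333 − 1.965284·386.833333 = 69.496105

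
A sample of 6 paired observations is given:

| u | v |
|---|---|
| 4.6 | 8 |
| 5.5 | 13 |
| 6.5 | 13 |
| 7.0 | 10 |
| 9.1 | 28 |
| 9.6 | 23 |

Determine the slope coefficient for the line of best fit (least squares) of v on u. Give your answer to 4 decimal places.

3.5359

n = 6, Σx = 42.3, Σy = 95, Σxy = 738.4, Σx² = 317.63
Sxx = Σx² − (Σx)²/n = 317.63 − 298.215 = 19.415
Sxy = Σxy − (Σx)(Σy)/n = 738.4 − 669.75 = 68.65
b = Sxy/Sxx = 68.65/19.415 = 3.535926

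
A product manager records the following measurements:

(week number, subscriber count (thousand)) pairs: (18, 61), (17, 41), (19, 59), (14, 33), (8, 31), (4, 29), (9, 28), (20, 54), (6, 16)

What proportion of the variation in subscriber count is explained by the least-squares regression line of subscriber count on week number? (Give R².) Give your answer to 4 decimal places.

0.7737

n = 9, Σx = 115, Σy = 352, Σxy = 5170, Σx² = 1767, Σy² = 15730
Sxx = Σx² − (Σx)²/n = 1767 − 1469.444444 = 297.555556
Sxy = Σxy − (Σx)(Σy)/n = 5170 − 4497.777778 = 672.222222
Syy = Σy² − (Σy)²/n = 15730 − 13767.111111 = 1962.888889
R² = Sxy²/(Sxx·Syy) = (672.222222)²/(297.555556·1962.888889) = 0.773681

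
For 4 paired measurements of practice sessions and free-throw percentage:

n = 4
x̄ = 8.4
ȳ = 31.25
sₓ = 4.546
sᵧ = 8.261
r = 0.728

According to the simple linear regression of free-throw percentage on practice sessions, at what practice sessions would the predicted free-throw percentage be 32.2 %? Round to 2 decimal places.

9.12

b = r · sᵧ/sₓ = 0.728 · 8.261/4.546 = 1.322923
a = ȳ − b·x̄ = 31.25 − 1.322923·8.4 = 20.137447
Set a + b·x = 32.2: x = (32.2 − 20.137447) / 1.322923 = 9.118107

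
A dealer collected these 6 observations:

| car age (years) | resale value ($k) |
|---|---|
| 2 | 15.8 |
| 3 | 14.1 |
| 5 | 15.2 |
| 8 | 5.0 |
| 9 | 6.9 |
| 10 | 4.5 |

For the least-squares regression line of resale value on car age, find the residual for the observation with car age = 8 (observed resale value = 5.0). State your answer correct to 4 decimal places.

n = 6, Σx = 37, Σy = 61.5, Σxy = 297, Σx² = 283
Sxx = Σx² − (Σx)²/n = 283 − 228.166667 = 54.833333
Sxy = Σxy − (Σx)(Σy)/n = 297 − 379.25 = -82.25
b = Sxy/Sxx = -82.25/54.833333 = -1.5
a = ȳ − b·x̄ = 10.25 − (-1.5)·6.166667 = 19.5
ŷ(8) = 19.5 + (-1.5)·8 = 7.5
residual = y − ŷ = 5.0 − 7.5 = -2.5

-2.5000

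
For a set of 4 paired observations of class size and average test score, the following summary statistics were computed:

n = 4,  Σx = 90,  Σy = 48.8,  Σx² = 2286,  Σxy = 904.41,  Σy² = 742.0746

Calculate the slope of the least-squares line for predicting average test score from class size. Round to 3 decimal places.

-0.742

Sxx = Σx² − (Σx)²/n = 2286 − 2025 = 261
Sxy = Σxy − (Σx)(Σy)/n = 904.41 − 1098 = -193.59
b = Sxy/Sxx = -193.59/261 = -0.741724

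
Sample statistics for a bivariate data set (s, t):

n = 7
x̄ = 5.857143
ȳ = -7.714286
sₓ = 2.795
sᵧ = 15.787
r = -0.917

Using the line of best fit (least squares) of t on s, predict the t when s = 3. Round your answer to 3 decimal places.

b = r · sᵧ/sₓ = -0.917 · 15.787/2.795 = -5.179492
a = ȳ − b·x̄ = -7.714286 − (-5.179492)·5.857143 = 22.622737
ŷ(3) = a + b·3 = 22.622737 + (-5.179492)·3 = 7.084262

7.084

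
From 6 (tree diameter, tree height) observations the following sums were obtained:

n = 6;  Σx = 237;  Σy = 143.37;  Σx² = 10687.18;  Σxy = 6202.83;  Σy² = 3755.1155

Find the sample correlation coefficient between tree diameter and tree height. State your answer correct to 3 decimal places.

Sxx = Σx² − (Σx)²/n = 10687.18 − 9361.5 = 1325.68
Sxy = Σxy − (Σx)(Σy)/n = 6202.83 − 5663.115 = 539.715
Syy = Σy² − (Σy)²/n = 3755.1155 − 3425.82615 = 329.28935
r = Sxy/√(Sxx·Syy) = 539.715/√(436532.305508) = 539.715/660.705915 = 0.816876

0.817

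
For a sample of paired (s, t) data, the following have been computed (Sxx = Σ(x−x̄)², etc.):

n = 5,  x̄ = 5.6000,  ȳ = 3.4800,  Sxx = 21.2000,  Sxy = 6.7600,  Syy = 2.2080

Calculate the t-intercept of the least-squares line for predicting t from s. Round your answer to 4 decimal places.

1.6943

b = Sxy/Sxx = 6.76/21.2 = 0.318868
a = ȳ − b·x̄ = 3.48 − 0.318868·5.6 = 1.694340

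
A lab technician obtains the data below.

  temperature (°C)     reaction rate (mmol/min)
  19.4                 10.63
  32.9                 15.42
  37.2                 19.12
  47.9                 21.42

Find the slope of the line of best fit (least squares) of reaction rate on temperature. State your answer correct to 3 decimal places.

0.392

n = 4, Σx = 137.4, Σy = 66.59, Σxy = 2450.822, Σx² = 5137.02
Sxx = Σx² − (Σx)²/n = 5137.02 − 4719.69 = 417.33
Sxy = Σxy − (Σx)(Σy)/n = 2450.822 − 2287.3665 = 163.4555
b = Sxy/Sxx = 163.4555/417.33 = 0.391670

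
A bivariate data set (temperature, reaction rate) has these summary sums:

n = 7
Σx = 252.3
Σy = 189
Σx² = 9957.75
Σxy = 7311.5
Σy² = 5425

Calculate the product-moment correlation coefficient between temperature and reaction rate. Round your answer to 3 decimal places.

0.947

Sxx = Σx² − (Σx)²/n = 9957.75 − 9093.612857 = 864.137143
Sxy = Σxy − (Σx)(Σy)/n = 7311.5 − 6812.1 = 499.4
Syy = Σy² − (Σy)²/n = 5425 − 5103 = 322
r = Sxy/√(Sxx·Syy) = 499.4/√(278252.16) = 499.4/527.496123 = 0.946737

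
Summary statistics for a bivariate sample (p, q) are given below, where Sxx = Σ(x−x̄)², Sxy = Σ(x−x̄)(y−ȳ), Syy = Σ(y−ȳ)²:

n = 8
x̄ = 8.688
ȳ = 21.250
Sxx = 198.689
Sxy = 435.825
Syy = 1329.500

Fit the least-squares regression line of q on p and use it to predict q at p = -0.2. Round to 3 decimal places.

b = Sxy/Sxx = 435.825/198.689 = 2.193503
a = ȳ − b·x̄ = 21.25 − 2.193503·8.688 = 2.192842
ŷ(-0.2) = a + b·-0.2 = 2.192842 + 2.193503·(-0.2) = 1.754142

1.754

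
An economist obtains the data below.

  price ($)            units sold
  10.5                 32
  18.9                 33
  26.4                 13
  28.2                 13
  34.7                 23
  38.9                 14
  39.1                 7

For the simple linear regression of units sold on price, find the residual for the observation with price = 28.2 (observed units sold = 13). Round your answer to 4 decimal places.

-6.2109

n = 7, Σx = 196.7, Σy = 135, Σxy = 3285.9, Σx² = 6205.77
Sxx = Σx² − (Σx)²/n = 6205.77 − 5527.27 = 678.5
Sxy = Σxy − (Σx)(Σy)/n = 3285.9 − 3793.5 = -507.6
b = Sxy/Sxx = -507.6/678.5 = -0.748121
a = ȳ − b·x̄ = 19.285714 − (-0.748121)·28.1 = 40.307910
ŷ(28.2) = 40.307910 + (-0.748121)·28.2 = 19.210902
residual = y − ŷ = 13 − 19.210902 = -6.210902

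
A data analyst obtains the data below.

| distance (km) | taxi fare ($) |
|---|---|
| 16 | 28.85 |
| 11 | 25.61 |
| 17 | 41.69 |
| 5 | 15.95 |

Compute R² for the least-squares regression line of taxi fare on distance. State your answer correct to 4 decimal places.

0.8172

n = 4, Σx = 49, Σy = 112.1, Σxy = 1531.79, Σx² = 691, Σy² = 3480.6532
Sxx = Σx² − (Σx)²/n = 691 − 600.25 = 90.75
Sxy = Σxy − (Σx)(Σy)/n = 1531.79 − 1373.225 = 158.565
Syy = Σy² − (Σy)²/n = 3480.6532 − 3141.6025 = 339.0507
R² = Sxy²/(Sxx·Syy) = (158.565)²/(90.75·339.0507) = 0.817153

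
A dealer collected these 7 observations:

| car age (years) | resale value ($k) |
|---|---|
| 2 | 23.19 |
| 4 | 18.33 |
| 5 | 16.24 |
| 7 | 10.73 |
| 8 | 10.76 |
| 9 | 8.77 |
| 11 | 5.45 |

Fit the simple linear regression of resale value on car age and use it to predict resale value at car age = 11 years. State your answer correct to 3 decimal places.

n = 7, Σx = 46, Σy = 93.47, Σxy = 500.97, Σx² = 360
Sxx = Σx² − (Σx)²/n = 360 − 302.285714 = 57.714286
Sxy = Σxy − (Σx)(Σy)/n = 500.97 − 614.231429 = -113.261429
b = Sxy/Sxx = -113.261429/57.714286 = -1.962450
a = ȳ − b·x̄ = 13.352857 − (-1.962450)·6.571429 = 26.248960
ŷ(11) = a + b·11 = 26.248960 + (-1.962450)·11 = 4.662005

4.662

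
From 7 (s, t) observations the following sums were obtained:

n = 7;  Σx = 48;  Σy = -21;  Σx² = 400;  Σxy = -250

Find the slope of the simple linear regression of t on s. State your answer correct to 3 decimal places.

Sxx = Σx² − (Σx)²/n = 400 − 329.142857 = 70.857143
Sxy = Σxy − (Σx)(Σy)/n = -250 − (-144) = -106
b = Sxy/Sxx = -106/70.857143 = -1.495968

-1.496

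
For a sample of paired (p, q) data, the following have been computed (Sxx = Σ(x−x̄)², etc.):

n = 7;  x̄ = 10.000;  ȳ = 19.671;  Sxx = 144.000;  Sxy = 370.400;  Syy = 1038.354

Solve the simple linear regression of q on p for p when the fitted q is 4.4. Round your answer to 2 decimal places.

b = Sxy/Sxx = 370.4/144 = 2.572222
a = ȳ − b·x̄ = 19.671 − 2.572222·10 = -6.051222
Set a + b·x = 4.4: x = (4.4 − (-6.051222)) / 2.572222 = 4.063110

4.06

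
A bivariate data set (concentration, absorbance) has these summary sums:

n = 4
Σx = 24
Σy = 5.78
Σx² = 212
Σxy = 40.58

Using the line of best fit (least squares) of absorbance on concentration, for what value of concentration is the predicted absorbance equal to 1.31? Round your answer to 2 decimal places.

Sxx = Σx² − (Σx)²/n = 212 − 144 = 68
Sxy = Σxy − (Σx)(Σy)/n = 40.58 − 34.68 = 5.9
b = Sxy/Sxx = 5.9/68 = 0.086765
a = ȳ − b·x̄ = 1.445 − 0.086765·6 = 0.924412
Set a + b·x = 1.31: x = (1.31 − 0.924412) / 0.086765 = 4.444068

4.44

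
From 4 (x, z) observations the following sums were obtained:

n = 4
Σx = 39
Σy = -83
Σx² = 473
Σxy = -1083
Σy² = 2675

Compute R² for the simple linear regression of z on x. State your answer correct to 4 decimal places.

Sxx = Σx² − (Σx)²/n = 473 − 380.25 = 92.75
Sxy = Σxy − (Σx)(Σy)/n = -1083 − (-809.25) = -273.75
Syy = Σy² − (Σy)²/n = 2675 − 1722.25 = 952.75
R² = Sxy²/(Sxx·Syy) = (-273.75)²/(92.75·952.75) = 0.848038

0.8480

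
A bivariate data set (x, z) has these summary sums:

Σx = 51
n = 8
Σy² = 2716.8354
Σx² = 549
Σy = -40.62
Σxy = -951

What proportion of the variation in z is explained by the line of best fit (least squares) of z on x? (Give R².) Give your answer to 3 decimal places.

0.852

Sxx = Σx² − (Σx)²/n = 549 − 325.125 = 223.875
Sxy = Σxy − (Σx)(Σy)/n = -951 − (-258.9525) = -692.0475
Syy = Σy² − (Σy)²/n = 2716.8354 − 206.24805 = 2510.58735
R² = Sxy²/(Sxx·Syy) = (-692.0475)²/(223.875·2510.58735) = 0.852101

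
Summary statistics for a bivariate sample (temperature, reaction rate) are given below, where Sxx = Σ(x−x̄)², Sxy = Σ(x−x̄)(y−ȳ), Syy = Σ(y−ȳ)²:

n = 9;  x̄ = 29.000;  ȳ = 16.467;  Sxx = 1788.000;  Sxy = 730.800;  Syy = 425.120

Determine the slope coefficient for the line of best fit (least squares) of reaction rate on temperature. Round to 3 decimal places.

b = Sxy/Sxx = 730.8/1788 = 0.408725

0.409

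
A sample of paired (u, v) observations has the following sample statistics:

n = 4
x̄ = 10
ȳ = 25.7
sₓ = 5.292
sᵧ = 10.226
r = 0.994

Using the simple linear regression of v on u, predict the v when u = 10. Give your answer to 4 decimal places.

b = r · sᵧ/sₓ = 0.994 · 10.226/5.292 = 1.920757
a = ȳ − b·x̄ = 25.7 − 1.920757·10 = 6.492434
ŷ(10) = a + b·10 = 6.492434 + 1.920757·10 = 25.7

25.7000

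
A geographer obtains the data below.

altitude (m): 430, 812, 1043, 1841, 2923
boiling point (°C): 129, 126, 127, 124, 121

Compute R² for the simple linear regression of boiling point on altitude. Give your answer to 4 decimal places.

n = 5, Σx = 7049, Σy = 627, Σxy = 872210, Σx² = 13865303, Σy² = 78663
Sxx = Σx² − (Σx)²/n = 13865303 − 9937680.2 = 3927622.8
Sxy = Σxy − (Σx)(Σy)/n = 872210 − 883944.6 = -11734.6
Syy = Σy² − (Σy)²/n = 78663 − 78625.8 = 37.2
R² = Sxy²/(Sxx·Syy) = (-11734.6)²/(3927622.8·37.2) = 0.942462

0.9425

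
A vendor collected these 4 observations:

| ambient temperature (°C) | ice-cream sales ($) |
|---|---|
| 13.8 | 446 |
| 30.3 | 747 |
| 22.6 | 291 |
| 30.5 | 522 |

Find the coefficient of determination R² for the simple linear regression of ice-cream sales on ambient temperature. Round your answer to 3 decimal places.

n = 4, Σx = 97.2, Σy = 2006, Σxy = 51286.5, Σx² = 2549.54, Σy² = 1114090
Sxx = Σx² − (Σx)²/n = 2549.54 − 2361.96 = 187.58
Sxy = Σxy − (Σx)(Σy)/n = 51286.5 − 48745.8 = 2540.7
Syy = Σy² − (Σy)²/n = 1114090 − 1006009 = 108081
R² = Sxy²/(Sxx·Syy) = (2540.7)²/(187.58·108081) = 0.318398

0.318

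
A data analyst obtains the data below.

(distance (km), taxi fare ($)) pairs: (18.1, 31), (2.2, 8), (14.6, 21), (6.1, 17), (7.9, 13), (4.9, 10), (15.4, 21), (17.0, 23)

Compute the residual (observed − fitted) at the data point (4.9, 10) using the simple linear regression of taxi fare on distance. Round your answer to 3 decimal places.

n = 8, Σx = 86.2, Σy = 144, Σxy = 1855.1, Σx² = 1195.4
Sxx = Σx² − (Σx)²/n = 1195.4 − 928.805 = 266.595
Sxy = Σxy − (Σx)(Σy)/n = 1855.1 − 1551.6 = 303.5
b = Sxy/Sxx = 303.5/266.595 = 1.138431
a = ȳ − b·x̄ = 18 − 1.138431·10.775 = 5.733406
ŷ(4.9) = 5.733406 + 1.138431·4.9 = 11.311718
residual = y − ŷ = 10 − 11.311718 = -1.311718

-1.312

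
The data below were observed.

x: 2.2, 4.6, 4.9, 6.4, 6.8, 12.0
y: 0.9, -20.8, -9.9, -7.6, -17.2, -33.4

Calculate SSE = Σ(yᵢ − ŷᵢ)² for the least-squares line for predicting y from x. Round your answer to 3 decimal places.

n = 6, Σx = 36.9, Σy = -88, Σxy = -708.61, Σx² = 281.21, Σy² = 2000.62
Sxx = Σx² − (Σx)²/n = 281.21 − 226.935 = 54.275
Sxy = Σxy − (Σx)(Σy)/n = -708.61 − (-541.2) = -167.41
Syy = Σy² − (Σy)²/n = 2000.62 − 1290.666667 = 709.953333
b = Sxy/Sxx = -167.41/54.275 = -3.084477
SSE = Syy − b·Sxy = 709.953333 − (-3.084477)·(-167.41) = 193.581005

193.581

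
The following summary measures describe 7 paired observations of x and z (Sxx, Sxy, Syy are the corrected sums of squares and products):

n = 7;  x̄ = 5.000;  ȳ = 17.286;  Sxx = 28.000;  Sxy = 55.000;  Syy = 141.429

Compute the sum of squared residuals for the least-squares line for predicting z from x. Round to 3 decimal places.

33.393

b = Sxy/Sxx = 55/28 = 1.964286
SSE = Syy − b·Sxy = 141.429 − 1.964286·55 = 33.393286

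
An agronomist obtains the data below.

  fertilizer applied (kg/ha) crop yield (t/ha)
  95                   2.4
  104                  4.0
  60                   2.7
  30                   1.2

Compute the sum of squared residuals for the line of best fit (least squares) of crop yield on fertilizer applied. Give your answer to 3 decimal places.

n = 4, Σx = 289, Σy = 10.3, Σxy = 842, Σx² = 24341, Σy² = 30.49
Sxx = Σx² − (Σx)²/n = 24341 − 20880.25 = 3460.75
Sxy = Σxy − (Σx)(Σy)/n = 842 − 744.175 = 97.825
Syy = Σy² − (Σy)²/n = 30.49 − 26.5225 = 3.9675
b = Sxy/Sxx = 97.825/3460.75 = 0.028267
SSE = Syy − b·Sxy = 3.9675 − 0.028267·97.825 = 1.202281

1.202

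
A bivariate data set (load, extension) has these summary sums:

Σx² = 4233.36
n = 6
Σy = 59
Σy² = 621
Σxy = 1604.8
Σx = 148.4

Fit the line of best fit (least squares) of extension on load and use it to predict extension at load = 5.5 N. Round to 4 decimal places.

Sxx = Σx² − (Σx)²/n = 4233.36 − 3670.426667 = 562.933333
Sxy = Σxy − (Σx)(Σy)/n = 1604.8 − 1459.266667 = 145.533333
b = Sxy/Sxx = 145.533333/562.933333 = 0.258527
a = ȳ − b·x̄ = 9.833333 − 0.258527·24.733333 = 3.439105
ŷ(5.5) = a + b·5.5 = 3.439105 + 0.258527·5.5 = 4.861002

4.8610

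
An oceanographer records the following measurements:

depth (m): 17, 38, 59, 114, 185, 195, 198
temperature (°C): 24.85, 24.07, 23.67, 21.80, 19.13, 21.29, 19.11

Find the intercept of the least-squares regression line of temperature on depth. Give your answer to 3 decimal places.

n = 7, Σx = 806, Σy = 153.92, Σxy = 16693.22, Σx² = 129664
Sxx = Σx² − (Σx)²/n = 129664 − 92805.142857 = 36858.857143
Sxy = Σxy − (Σx)(Σy)/n = 16693.22 − 17722.788571 = -1029.568571
b = Sxy/Sxx = -1029.568571/36858.857143 = -0.027933
a = ȳ − b·x̄ = 21.988571 − (-0.027933)·115.142857 = 25.204826

25.205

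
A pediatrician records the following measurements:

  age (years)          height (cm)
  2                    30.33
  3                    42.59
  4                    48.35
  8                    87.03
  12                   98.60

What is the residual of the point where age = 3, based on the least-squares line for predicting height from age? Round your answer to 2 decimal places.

n = 5, Σx = 29, Σy = 306.9, Σxy = 2261.27, Σx² = 237
Sxx = Σx² − (Σx)²/n = 237 − 168.2 = 68.8
Sxy = Σxy − (Σx)(Σy)/n = 2261.27 − 1780.02 = 481.25
b = Sxy/Sxx = 481.25/68.8 = 6.994913
a = ȳ − b·x̄ = 61.38 − 6.994913·5.8 = 20.809506
ŷ(3) = 20.809506 + 6.994913·3 = 41.794244
residual = y − ŷ = 42.59 − 41.794244 = 0.795756

0.80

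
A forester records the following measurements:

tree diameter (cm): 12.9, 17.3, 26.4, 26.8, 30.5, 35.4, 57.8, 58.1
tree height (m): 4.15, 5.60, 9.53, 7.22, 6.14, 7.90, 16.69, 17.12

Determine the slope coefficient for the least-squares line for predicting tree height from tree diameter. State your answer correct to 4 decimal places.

0.2800

n = 8, Σx = 265.2, Σy = 74.35, Σxy = 3021.787, Σx² = 10780.76
Sxx = Σx² − (Σx)²/n = 10780.76 − 8791.38 = 1989.38
Sxy = Σxy − (Σx)(Σy)/n = 3021.787 − 2464.7025 = 557.0845
b = Sxy/Sxx = 557.0845/1989.38 = 0.280029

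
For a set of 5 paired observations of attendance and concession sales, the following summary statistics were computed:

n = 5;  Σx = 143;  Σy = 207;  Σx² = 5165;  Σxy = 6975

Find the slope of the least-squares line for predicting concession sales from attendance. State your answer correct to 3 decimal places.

0.981

Sxx = Σx² − (Σx)²/n = 5165 − 4089.8 = 1075.2
Sxy = Σxy − (Σx)(Σy)/n = 6975 − 5920.2 = 1054.8
b = Sxy/Sxx = 1054.8/1075.2 = 0.981027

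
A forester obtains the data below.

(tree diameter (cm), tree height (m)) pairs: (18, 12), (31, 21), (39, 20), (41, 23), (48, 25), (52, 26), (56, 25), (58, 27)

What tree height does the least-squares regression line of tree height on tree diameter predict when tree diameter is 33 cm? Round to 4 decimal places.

19.0546

n = 8, Σx = 343, Σy = 179, Σxy = 8108, Σx² = 15995
Sxx = Σx² − (Σx)²/n = 15995 − 14706.125 = 1288.875
Sxy = Σxy − (Σx)(Σy)/n = 8108 − 7674.625 = 433.375
b = Sxy/Sxx = 433.375/1288.875 = 0.336243
a = ȳ − b·x̄ = 22.375 − 0.336243·42.875 = 7.958588
ŷ(33) = a + b·33 = 7.958588 + 0.336243·33 = 19.054602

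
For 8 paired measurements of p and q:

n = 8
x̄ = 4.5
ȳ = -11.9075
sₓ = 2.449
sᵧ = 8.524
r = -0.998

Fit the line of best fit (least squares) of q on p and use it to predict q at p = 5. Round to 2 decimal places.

b = r · sᵧ/sₓ = -0.998 · 8.524/2.449 = -3.473643
a = ȳ − b·x̄ = -11.9075 − (-3.473643)·4.5 = 3.723894
ŷ(5) = a + b·5 = 3.723894 + (-3.473643)·5 = -13.644322

-13.64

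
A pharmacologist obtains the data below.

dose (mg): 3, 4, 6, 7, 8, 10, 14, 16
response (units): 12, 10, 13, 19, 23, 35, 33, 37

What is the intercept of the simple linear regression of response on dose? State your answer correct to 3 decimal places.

n = 8, Σx = 68, Σy = 182, Σxy = 1875, Σx² = 726
Sxx = Σx² − (Σx)²/n = 726 − 578 = 148
Sxy = Σxy − (Σx)(Σy)/n = 1875 − 1547 = 328
b = Sxy/Sxx = 328/148 = 2.216216
a = ȳ − b·x̄ = 22.75 − 2.216216·8.5 = 3.912162

3.912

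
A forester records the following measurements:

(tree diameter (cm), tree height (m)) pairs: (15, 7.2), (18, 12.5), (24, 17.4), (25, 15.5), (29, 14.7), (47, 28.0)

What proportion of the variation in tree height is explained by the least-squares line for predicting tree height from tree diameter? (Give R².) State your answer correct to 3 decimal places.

0.906

n = 6, Σx = 158, Σy = 95.3, Σxy = 2880.4, Σx² = 4800, Σy² = 1751.19
Sxx = Σx² − (Σx)²/n = 4800 − 4160.666667 = 639.333333
Sxy = Σxy − (Σx)(Σy)/n = 2880.4 − 2509.566667 = 370.833333
Syy = Σy² − (Σy)²/n = 1751.19 − 1513.681667 = 237.508333
R² = Sxy²/(Sxx·Syy) = (370.833333)²/(639.333333·237.508333) = 0.905631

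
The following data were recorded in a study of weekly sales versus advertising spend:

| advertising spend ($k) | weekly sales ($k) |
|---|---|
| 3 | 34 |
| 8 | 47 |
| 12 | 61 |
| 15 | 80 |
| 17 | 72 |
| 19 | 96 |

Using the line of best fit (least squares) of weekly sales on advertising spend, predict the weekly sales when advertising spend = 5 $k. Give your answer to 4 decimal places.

38.5019

n = 6, Σx = 74, Σy = 390, Σxy = 5458, Σx² = 1092
Sxx = Σx² − (Σx)²/n = 1092 − 912.666667 = 179.333333
Sxy = Σxy − (Σx)(Σy)/n = 5458 − 4810 = 648
b = Sxy/Sxx = 648/179.333333 = 3.613383
a = ȳ − b·x̄ = 65 − 3.613383·12.333333 = 20.434944
ŷ(5) = a + b·5 = 20.434944 + 3.613383·5 = 38.501859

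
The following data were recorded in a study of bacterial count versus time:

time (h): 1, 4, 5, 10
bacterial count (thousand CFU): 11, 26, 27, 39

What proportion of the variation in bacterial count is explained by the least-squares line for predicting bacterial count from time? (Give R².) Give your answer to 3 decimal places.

0.942

n = 4, Σx = 20, Σy = 103, Σxy = 640, Σx² = 142, Σy² = 3047
Sxx = Σx² − (Σx)²/n = 142 − 100 = 42
Sxy = Σxy − (Σx)(Σy)/n = 640 − 515 = 125
Syy = Σy² − (Σy)²/n = 3047 − 2652.25 = 394.75
R² = Sxy²/(Sxx·Syy) = (125)²/(42·394.75) = 0.942429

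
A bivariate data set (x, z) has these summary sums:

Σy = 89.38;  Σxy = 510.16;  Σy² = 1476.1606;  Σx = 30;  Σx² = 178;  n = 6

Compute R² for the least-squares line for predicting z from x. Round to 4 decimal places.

Sxx = Σx² − (Σx)²/n = 178 − 150 = 28
Sxy = Σxy − (Σx)(Σy)/n = 510.16 − 446.9 = 63.26
Syy = Σy² − (Σy)²/n = 1476.1606 − 1331.464067 = 144.696533
R² = Sxy²/(Sxx·Syy) = (63.26)²/(28·144.696533) = 0.987739

0.9877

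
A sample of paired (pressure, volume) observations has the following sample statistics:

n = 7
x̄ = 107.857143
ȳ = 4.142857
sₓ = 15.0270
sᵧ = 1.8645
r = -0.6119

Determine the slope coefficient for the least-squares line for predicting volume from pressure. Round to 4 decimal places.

b = r · sᵧ/sₓ = -0.6119 · 1.8645/15.027 = -0.075923

-0.0759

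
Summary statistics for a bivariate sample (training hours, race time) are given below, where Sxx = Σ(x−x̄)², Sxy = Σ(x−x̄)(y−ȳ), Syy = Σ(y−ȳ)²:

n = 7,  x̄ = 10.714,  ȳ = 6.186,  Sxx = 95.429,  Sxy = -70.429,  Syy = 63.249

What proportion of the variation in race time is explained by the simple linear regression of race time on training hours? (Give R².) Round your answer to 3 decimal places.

R² = Sxy²/(Sxx·Syy) = (-70.429)²/(95.429·63.249) = 0.821805

0.822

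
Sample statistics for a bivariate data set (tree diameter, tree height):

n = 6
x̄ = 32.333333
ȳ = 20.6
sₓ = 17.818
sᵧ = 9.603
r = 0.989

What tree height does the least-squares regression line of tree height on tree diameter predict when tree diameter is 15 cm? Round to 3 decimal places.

11.361

b = r · sᵧ/sₓ = 0.989 · 9.603/17.818 = 0.533021
a = ȳ − b·x̄ = 20.6 − 0.533021·32.333333 = 3.365657
ŷ(15) = a + b·15 = 3.365657 + 0.533021·15 = 11.360971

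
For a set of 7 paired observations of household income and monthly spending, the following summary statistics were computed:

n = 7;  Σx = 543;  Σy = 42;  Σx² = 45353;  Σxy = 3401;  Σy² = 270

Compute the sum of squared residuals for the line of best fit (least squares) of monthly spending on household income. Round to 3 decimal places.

Sxx = Σx² − (Σx)²/n = 45353 − 42121.285714 = 3231.714286
Sxy = Σxy − (Σx)(Σy)/n = 3401 − 3258 = 143
Syy = Σy² − (Σy)²/n = 270 − 252 = 18
b = Sxy/Sxx = 143/3231.714286 = 0.044249
SSE = Syy − b·Sxy = 18 − 0.044249·143 = 11.672399

11.672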